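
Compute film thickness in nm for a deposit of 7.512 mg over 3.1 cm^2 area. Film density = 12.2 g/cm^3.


Convert: m = 7.512 mg = 7.5120e-06 kg, A = 3.1 cm^2 = 3.1000e-04 m^2, rho = 12.2 g/cm^3 = 12200 kg/m^3
t = m / (A * rho)
t = 7.5120e-06 / (3.1000e-04 * 12200)
t = 1.9863e-06 m = 1986.3 nm

1986.3


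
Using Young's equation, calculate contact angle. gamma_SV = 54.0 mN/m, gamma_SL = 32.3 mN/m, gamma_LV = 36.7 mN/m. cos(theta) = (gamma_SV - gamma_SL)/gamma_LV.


cos(theta) = (gamma_SV - gamma_SL) / gamma_LV
cos(theta) = (54.0 - 32.3) / 36.7
cos(theta) = 0.591281
theta = arccos(0.591281) = 53.75 degrees

53.75


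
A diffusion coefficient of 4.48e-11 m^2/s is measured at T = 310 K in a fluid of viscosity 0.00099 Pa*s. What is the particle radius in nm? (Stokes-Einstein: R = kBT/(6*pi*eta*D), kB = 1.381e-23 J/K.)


Stokes-Einstein: R = kB*T / (6*pi*eta*D)
R = 1.381e-23 * 310 / (6 * pi * 0.00099 * 4.48e-11)
R = 5.12084e-09 m = 5.12 nm

5.12


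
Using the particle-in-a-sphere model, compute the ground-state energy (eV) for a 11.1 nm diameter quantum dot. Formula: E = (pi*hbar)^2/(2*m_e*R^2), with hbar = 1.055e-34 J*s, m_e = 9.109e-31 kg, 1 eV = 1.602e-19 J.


Radius R = 11.1/2 = 5.55 nm = 5.55e-09 m
E = (pi * 1.055e-34)^2 / (2 * 9.109e-31 * (5.55e-09)^2)
E(J) = 1.95757e-21
E = E(J) / 1.602e-19 = 0.0122 eV

0.0122


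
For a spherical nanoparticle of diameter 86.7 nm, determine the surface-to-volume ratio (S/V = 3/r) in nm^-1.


Radius r = 86.7/2 = 43.35 nm
S/V = 3 / r = 3 / 43.35
S/V = 0.0692 nm^-1

0.0692


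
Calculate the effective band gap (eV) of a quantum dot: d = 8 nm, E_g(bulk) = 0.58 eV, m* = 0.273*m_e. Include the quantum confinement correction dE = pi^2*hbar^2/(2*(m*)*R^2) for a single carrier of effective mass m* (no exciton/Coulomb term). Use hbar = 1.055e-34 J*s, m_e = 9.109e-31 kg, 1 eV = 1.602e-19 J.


Radius R = 8/2 nm = 4e-09 m
Confinement energy dE = pi^2 * hbar^2 / (2 * m_eff * m_e * R^2)
dE = pi^2 * (1.055e-34)^2 / (2 * 0.273 * 9.109e-31 * (4e-09)^2) J, divided by 1.602e-19 J/eV
dE = 0.0862 eV
Total band gap = E_g(bulk) + dE = 0.58 + 0.0862 = 0.6662 eV

0.6662


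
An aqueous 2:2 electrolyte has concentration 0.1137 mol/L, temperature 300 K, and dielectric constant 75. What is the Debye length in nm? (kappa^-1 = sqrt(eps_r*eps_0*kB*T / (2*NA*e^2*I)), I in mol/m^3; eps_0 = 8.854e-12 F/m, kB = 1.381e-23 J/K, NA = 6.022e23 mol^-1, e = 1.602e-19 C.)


Ionic strength I = 0.1137 * 2^2 * 1000 = 454.8 mol/m^3
kappa^-1 = sqrt(75 * 8.854e-12 * 1.381e-23 * 300 / (2 * 6.022e23 * (1.602e-19)^2 * 454.8))
kappa^-1 = 0.442 nm

0.442


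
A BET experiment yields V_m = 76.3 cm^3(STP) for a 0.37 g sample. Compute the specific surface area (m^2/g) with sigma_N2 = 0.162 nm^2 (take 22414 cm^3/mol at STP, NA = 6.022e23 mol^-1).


Number of moles in monolayer = V_m / 22414 = 76.3 / 22414 = 0.00340412
Number of molecules = moles * NA = 0.00340412 * 6.022e23
SA = molecules * sigma / mass
SA = (76.3 / 22414) * 6.022e23 * 0.162e-18 / 0.37
SA = 897.6 m^2/g

897.6


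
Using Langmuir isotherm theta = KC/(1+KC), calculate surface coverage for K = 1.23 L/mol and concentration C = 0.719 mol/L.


Langmuir isotherm: theta = K*C / (1 + K*C)
K*C = 1.23 * 0.719 = 0.88437
theta = 0.88437 / (1 + 0.88437) = 0.88437 / 1.88437
theta = 0.4693

0.4693


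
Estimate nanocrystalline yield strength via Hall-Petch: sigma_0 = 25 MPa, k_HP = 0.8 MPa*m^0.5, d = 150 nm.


d = 150 nm = 1.5e-07 m
sqrt(d) = 0.0003872983
Hall-Petch contribution = k / sqrt(d) = 0.8 / 0.0003872983 = 2065.6 MPa
sigma = sigma_0 + k/sqrt(d) = 25 + 2065.6 = 2090.6 MPa

2090.6


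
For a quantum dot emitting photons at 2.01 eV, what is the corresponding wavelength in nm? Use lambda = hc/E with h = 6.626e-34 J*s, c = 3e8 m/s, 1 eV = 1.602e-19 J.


Convert energy: E = 2.01 eV = 2.01 * 1.602e-19 = 3.22002e-19 J
lambda = h*c / E = 6.626e-34 * 3e8 / 3.22002e-19
lambda = 6.17325e-07 m = 617.3 nm

617.3


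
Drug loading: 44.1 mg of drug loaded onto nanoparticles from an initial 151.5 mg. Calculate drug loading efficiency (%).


Drug loading efficiency = (drug loaded / drug initial) * 100
DLE = 44.1 / 151.5 * 100
DLE = 0.2911 * 100
DLE = 29.11%

29.11


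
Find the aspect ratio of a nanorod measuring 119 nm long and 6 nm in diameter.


Aspect ratio AR = length / diameter
AR = 119 / 6
AR = 19.83

19.83


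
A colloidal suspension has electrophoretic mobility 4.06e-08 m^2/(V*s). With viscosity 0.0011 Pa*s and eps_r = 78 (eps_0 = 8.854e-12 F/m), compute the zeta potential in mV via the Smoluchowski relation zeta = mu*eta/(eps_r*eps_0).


Smoluchowski equation: zeta = mu * eta / (eps_r * eps_0)
zeta = 4.06e-08 * 0.0011 / (78 * 8.854e-12)
zeta = 0.064667 V = 64.67 mV

64.67


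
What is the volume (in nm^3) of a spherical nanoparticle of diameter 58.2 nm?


Radius r = 58.2/2 = 29.1 nm
Volume V = (4/3) * pi * r^3
V = (4/3) * pi * (29.1)^3
V = 103220.88 nm^3

103220.88


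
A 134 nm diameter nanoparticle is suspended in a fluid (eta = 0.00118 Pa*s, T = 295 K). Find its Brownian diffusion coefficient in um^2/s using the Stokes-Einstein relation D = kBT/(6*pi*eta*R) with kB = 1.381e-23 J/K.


Radius R = 134/2 = 67 nm = 6.7e-08 m
D = kB*T / (6*pi*eta*R)
D = 1.381e-23 * 295 / (6 * pi * 0.00118 * 6.7e-08)
D = 2.73374e-12 m^2/s = 2.734 um^2/s

2.734


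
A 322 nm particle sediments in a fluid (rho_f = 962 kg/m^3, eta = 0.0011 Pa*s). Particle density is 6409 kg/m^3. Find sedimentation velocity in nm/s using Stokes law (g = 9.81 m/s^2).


Radius R = 322/2 nm = 1.61e-07 m
Density difference = 6409 - 962 = 5447 kg/m^3
v = 2 * R^2 * (rho_p - rho_f) * g / (9 * eta)
v = 2 * (1.61e-07)^2 * 5447 * 9.81 / (9 * 0.0011)
v = 2.79816e-07 m/s = 279.8163 nm/s

279.8163


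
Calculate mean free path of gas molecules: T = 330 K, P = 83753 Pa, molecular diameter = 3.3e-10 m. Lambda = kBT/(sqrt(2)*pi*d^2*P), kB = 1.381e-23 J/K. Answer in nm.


Mean free path: lambda = kB*T / (sqrt(2) * pi * d^2 * P)
lambda = 1.381e-23 * 330 / (sqrt(2) * pi * (3.3e-10)^2 * 83753)
lambda = 1.12464e-07 m
lambda = 112.46 nm

112.46


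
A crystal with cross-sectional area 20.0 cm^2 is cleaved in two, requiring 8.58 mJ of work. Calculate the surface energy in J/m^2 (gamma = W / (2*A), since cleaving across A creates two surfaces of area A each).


Convert: A = 20.0 cm^2 = 0.002 m^2, W = 8.58 mJ = 0.00858 J
Cleaving exposes two faces of area A, so total new surface = 2*A and gamma = W / (2*A)
gamma = 0.00858 / (2 * 0.002)
gamma = 2.145 J/m^2

2.145


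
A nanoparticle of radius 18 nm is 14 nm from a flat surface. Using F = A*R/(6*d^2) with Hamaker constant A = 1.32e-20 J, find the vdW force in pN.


Convert to SI: R = 18 nm = 1.8e-08 m, d = 14 nm = 1.4e-08 m
F = A * R / (6 * d^2)
F = 1.32e-20 * 1.8e-08 / (6 * (1.4e-08)^2)
F = 2.02041e-13 N = 0.202 pN

0.202


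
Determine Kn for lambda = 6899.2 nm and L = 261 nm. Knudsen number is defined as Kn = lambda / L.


Knudsen number Kn = lambda / L
Kn = 6899.2 / 261
Kn = 26.4337

26.4337


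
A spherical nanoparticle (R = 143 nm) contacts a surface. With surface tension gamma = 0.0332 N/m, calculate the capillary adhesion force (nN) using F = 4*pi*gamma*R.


Convert radius: R = 143 nm = 1.43e-07 m
F = 4 * pi * gamma * R
F = 4 * pi * 0.0332 * 1.43e-07
F = 5.96601e-08 N = 59.6601 nN

59.6601


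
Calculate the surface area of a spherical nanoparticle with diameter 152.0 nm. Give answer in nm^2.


Radius r = 152.0/2 = 76 nm
Surface area SA = 4 * pi * r^2
SA = 4 * pi * (76)^2
SA = 72583.36 nm^2

72583.36


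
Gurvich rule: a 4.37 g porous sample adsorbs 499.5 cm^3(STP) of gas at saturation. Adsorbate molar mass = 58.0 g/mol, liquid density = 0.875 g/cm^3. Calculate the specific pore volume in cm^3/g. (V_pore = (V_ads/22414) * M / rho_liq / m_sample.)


Moles adsorbed n = V_ads / 22414 = 499.5 / 22414 = 2.228518e-02 mol
Liquid volume V_liq = n * M / rho_liq = 2.228518e-02 * 58.0 / 0.875 = 1.47719 cm^3
Specific pore volume V_pore = V_liq / m_sample = 1.47719 / 4.37
V_pore = 0.338 cm^3/g

0.338


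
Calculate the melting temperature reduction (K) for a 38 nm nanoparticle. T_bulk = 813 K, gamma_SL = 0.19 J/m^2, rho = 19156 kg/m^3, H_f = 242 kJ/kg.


Radius R = 38/2 = 19 nm = 1.9e-08 m
Convert H_f = 242 kJ/kg = 242000 J/kg
dT = 2 * gamma_SL * T_bulk / (rho * H_f * R)
dT = 2 * 0.19 * 813 / (19156 * 242000 * 1.9e-08)
dT = 3.5 K

3.5


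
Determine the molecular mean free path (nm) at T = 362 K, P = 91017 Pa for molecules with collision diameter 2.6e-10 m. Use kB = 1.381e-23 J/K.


Mean free path: lambda = kB*T / (sqrt(2) * pi * d^2 * P)
lambda = 1.381e-23 * 362 / (sqrt(2) * pi * (2.6e-10)^2 * 91017)
lambda = 1.82881e-07 m
lambda = 182.88 nm

182.88


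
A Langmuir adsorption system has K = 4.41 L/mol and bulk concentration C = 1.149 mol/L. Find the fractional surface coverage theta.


Langmuir isotherm: theta = K*C / (1 + K*C)
K*C = 4.41 * 1.149 = 5.06709
theta = 5.06709 / (1 + 5.06709) = 5.06709 / 6.06709
theta = 0.8352

0.8352


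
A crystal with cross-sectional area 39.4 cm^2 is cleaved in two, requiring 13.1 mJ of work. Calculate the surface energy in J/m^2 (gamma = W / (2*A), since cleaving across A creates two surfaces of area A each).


Convert: A = 39.4 cm^2 = 0.00394 m^2, W = 13.1 mJ = 0.0131 J
Cleaving exposes two faces of area A, so total new surface = 2*A and gamma = W / (2*A)
gamma = 0.0131 / (2 * 0.00394)
gamma = 1.662 J/m^2

1.662


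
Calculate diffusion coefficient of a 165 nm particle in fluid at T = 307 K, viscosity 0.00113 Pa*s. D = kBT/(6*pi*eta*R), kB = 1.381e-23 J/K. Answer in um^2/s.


Radius R = 165/2 = 82.5 nm = 8.25e-08 m
D = kB*T / (6*pi*eta*R)
D = 1.381e-23 * 307 / (6 * pi * 0.00113 * 8.25e-08)
D = 2.41267e-12 m^2/s = 2.413 um^2/s

2.413


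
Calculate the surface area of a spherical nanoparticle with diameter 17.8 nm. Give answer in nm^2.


Radius r = 17.8/2 = 8.9 nm
Surface area SA = 4 * pi * r^2
SA = 4 * pi * (8.9)^2
SA = 995.38 nm^2

995.38


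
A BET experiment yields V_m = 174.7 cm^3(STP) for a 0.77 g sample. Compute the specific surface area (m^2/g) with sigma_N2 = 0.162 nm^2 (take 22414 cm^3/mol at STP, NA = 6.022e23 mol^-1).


Number of moles in monolayer = V_m / 22414 = 174.7 / 22414 = 0.00779424
Number of molecules = moles * NA = 0.00779424 * 6.022e23
SA = molecules * sigma / mass
SA = (174.7 / 22414) * 6.022e23 * 0.162e-18 / 0.77
SA = 987.5 m^2/g

987.5


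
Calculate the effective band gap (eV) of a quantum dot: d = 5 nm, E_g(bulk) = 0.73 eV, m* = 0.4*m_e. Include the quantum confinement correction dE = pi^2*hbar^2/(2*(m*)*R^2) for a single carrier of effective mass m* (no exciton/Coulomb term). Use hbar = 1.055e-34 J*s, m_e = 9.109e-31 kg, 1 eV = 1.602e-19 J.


Radius R = 5/2 nm = 2.5e-09 m
Confinement energy dE = pi^2 * hbar^2 / (2 * m_eff * m_e * R^2)
dE = pi^2 * (1.055e-34)^2 / (2 * 0.4 * 9.109e-31 * (2.5e-09)^2) J, divided by 1.602e-19 J/eV
dE = 0.1506 eV
Total band gap = E_g(bulk) + dE = 0.73 + 0.1506 = 0.8806 eV

0.8806


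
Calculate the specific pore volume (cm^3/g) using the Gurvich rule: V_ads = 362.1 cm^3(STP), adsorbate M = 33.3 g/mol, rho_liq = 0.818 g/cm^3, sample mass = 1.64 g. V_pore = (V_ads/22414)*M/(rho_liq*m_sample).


Moles adsorbed n = V_ads / 22414 = 362.1 / 22414 = 1.615508e-02 mol
Liquid volume V_liq = n * M / rho_liq = 1.615508e-02 * 33.3 / 0.818 = 0.65766 cm^3
Specific pore volume V_pore = V_liq / m_sample = 0.65766 / 1.64
V_pore = 0.401 cm^3/g

0.401


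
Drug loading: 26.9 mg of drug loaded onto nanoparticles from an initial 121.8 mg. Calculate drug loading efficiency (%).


Drug loading efficiency = (drug loaded / drug initial) * 100
DLE = 26.9 / 121.8 * 100
DLE = 0.2209 * 100
DLE = 22.09%

22.09


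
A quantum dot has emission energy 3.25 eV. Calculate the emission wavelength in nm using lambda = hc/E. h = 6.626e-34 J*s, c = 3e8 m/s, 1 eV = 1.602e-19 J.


Convert energy: E = 3.25 eV = 3.25 * 1.602e-19 = 5.2065e-19 J
lambda = h*c / E = 6.626e-34 * 3e8 / 5.2065e-19
lambda = 3.81792e-07 m = 381.8 nm

381.8


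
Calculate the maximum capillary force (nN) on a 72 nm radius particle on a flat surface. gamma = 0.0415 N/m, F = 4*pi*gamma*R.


Convert radius: R = 72 nm = 7.2e-08 m
F = 4 * pi * gamma * R
F = 4 * pi * 0.0415 * 7.2e-08
F = 3.75483e-08 N = 37.5483 nN

37.5483


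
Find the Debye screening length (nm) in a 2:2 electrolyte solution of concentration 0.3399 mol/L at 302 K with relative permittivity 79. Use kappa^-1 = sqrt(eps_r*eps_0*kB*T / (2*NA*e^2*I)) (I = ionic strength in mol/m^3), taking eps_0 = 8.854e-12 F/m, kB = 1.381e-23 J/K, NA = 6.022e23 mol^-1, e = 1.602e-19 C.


Ionic strength I = 0.3399 * 2^2 * 1000 = 1359.6 mol/m^3
kappa^-1 = sqrt(79 * 8.854e-12 * 1.381e-23 * 302 / (2 * 6.022e23 * (1.602e-19)^2 * 1359.6))
kappa^-1 = 0.263 nm

0.263


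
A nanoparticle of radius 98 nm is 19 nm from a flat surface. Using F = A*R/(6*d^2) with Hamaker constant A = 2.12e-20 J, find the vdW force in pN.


Convert to SI: R = 98 nm = 9.8e-08 m, d = 19 nm = 1.9e-08 m
F = A * R / (6 * d^2)
F = 2.12e-20 * 9.8e-08 / (6 * (1.9e-08)^2)
F = 9.59187e-13 N = 0.959 pN

0.959


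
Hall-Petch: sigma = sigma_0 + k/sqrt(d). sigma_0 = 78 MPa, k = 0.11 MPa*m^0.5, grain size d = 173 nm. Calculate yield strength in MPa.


d = 173 nm = 1.73e-07 m
sqrt(d) = 0.0004159327
Hall-Petch contribution = k / sqrt(d) = 0.11 / 0.0004159327 = 264.5 MPa
sigma = sigma_0 + k/sqrt(d) = 78 + 264.5 = 342.5 MPa

342.5


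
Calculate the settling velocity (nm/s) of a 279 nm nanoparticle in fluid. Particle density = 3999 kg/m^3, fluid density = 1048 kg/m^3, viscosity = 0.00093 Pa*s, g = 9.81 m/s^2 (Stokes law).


Radius R = 279/2 nm = 1.395e-07 m
Density difference = 3999 - 1048 = 2951 kg/m^3
v = 2 * R^2 * (rho_p - rho_f) * g / (9 * eta)
v = 2 * (1.395e-07)^2 * 2951 * 9.81 / (9 * 0.00093)
v = 1.34614e-07 m/s = 134.6143 nm/s

134.6143


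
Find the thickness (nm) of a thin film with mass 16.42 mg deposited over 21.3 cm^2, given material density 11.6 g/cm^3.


Convert: m = 16.42 mg = 1.6420e-05 kg, A = 21.3 cm^2 = 2.1300e-03 m^2, rho = 11.6 g/cm^3 = 11600 kg/m^3
t = m / (A * rho)
t = 1.6420e-05 / (2.1300e-03 * 11600)
t = 6.6456e-07 m = 664.6 nm

664.6


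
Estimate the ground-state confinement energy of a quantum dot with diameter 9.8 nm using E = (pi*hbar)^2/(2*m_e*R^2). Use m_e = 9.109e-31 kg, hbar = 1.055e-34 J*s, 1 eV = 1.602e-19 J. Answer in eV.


Radius R = 9.8/2 = 4.9 nm = 4.9e-09 m
E = (pi * 1.055e-34)^2 / (2 * 9.109e-31 * (4.9e-09)^2)
E(J) = 2.51138e-21
E = E(J) / 1.602e-19 = 0.0157 eV

0.0157


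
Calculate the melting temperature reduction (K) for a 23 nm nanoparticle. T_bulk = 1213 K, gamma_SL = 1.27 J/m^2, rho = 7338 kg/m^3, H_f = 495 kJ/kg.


Radius R = 23/2 = 11.5 nm = 1.15e-08 m
Convert H_f = 495 kJ/kg = 495000 J/kg
dT = 2 * gamma_SL * T_bulk / (rho * H_f * R)
dT = 2 * 1.27 * 1213 / (7338 * 495000 * 1.15e-08)
dT = 73.8 K

73.8


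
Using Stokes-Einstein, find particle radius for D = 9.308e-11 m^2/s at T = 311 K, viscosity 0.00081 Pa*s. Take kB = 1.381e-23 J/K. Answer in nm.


Stokes-Einstein: R = kB*T / (6*pi*eta*D)
R = 1.381e-23 * 311 / (6 * pi * 0.00081 * 9.308e-11)
R = 3.02212e-09 m = 3.02 nm

3.02


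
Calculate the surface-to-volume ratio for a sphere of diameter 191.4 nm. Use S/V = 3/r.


Radius r = 191.4/2 = 95.7 nm
S/V = 3 / r = 3 / 95.7
S/V = 0.0313 nm^-1

0.0313


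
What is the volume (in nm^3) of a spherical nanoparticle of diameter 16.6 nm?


Radius r = 16.6/2 = 8.3 nm
Volume V = (4/3) * pi * r^3
V = (4/3) * pi * (8.3)^3
V = 2395.1 nm^3

2395.1


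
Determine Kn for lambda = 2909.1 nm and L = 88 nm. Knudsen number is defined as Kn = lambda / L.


Knudsen number Kn = lambda / L
Kn = 2909.1 / 88
Kn = 33.058

33.058


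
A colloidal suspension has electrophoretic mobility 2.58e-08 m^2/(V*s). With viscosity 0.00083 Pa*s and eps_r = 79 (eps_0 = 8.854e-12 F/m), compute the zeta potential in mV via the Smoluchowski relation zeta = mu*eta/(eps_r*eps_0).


Smoluchowski equation: zeta = mu * eta / (eps_r * eps_0)
zeta = 2.58e-08 * 0.00083 / (79 * 8.854e-12)
zeta = 0.030615 V = 30.61 mV

30.61


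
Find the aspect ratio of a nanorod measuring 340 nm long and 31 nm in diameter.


Aspect ratio AR = length / diameter
AR = 340 / 31
AR = 10.97

10.97


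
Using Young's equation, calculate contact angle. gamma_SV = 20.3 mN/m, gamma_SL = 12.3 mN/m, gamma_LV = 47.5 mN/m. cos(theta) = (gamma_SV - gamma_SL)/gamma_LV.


cos(theta) = (gamma_SV - gamma_SL) / gamma_LV
cos(theta) = (20.3 - 12.3) / 47.5
cos(theta) = 0.168421
theta = arccos(0.168421) = 80.3 degrees

80.3


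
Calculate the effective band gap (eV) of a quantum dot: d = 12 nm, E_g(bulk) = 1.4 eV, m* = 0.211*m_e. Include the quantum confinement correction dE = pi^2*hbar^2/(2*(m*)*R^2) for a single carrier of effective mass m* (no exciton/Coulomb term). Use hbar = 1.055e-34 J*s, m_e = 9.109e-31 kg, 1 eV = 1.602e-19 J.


Radius R = 12/2 nm = 6e-09 m
Confinement energy dE = pi^2 * hbar^2 / (2 * m_eff * m_e * R^2)
dE = pi^2 * (1.055e-34)^2 / (2 * 0.211 * 9.109e-31 * (6e-09)^2) J, divided by 1.602e-19 J/eV
dE = 0.0496 eV
Total band gap = E_g(bulk) + dE = 1.4 + 0.0496 = 1.4496 eV

1.4496


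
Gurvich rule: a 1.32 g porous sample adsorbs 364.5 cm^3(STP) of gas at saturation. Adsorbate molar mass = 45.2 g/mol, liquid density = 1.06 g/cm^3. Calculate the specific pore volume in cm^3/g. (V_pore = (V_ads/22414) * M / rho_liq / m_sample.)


Moles adsorbed n = V_ads / 22414 = 364.5 / 22414 = 1.626216e-02 mol
Liquid volume V_liq = n * M / rho_liq = 1.626216e-02 * 45.2 / 1.06 = 0.69344 cm^3
Specific pore volume V_pore = V_liq / m_sample = 0.69344 / 1.32
V_pore = 0.5253 cm^3/g

0.5253


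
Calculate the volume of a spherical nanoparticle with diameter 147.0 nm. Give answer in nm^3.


Radius r = 147.0/2 = 73.5 nm
Volume V = (4/3) * pi * r^3
V = (4/3) * pi * (73.5)^3
V = 1663223.55 nm^3

1663223.55


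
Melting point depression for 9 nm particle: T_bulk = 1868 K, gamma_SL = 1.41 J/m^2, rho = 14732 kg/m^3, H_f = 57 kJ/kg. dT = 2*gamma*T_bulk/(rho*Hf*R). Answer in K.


Radius R = 9/2 = 4.5 nm = 4.5e-09 m
Convert H_f = 57 kJ/kg = 57000 J/kg
dT = 2 * gamma_SL * T_bulk / (rho * H_f * R)
dT = 2 * 1.41 * 1868 / (14732 * 57000 * 4.5e-09)
dT = 1394.0 K

1394.0


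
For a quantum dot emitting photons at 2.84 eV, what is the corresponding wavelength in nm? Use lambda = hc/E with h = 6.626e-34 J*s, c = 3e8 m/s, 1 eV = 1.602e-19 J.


Convert energy: E = 2.84 eV = 2.84 * 1.602e-19 = 4.54968e-19 J
lambda = h*c / E = 6.626e-34 * 3e8 / 4.54968e-19
lambda = 4.3691e-07 m = 436.9 nm

436.9


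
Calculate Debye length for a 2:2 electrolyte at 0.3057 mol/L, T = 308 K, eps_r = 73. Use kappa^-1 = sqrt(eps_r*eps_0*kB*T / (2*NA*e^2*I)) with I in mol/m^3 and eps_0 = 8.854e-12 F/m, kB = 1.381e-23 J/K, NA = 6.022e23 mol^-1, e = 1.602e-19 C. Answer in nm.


Ionic strength I = 0.3057 * 2^2 * 1000 = 1222.8 mol/m^3
kappa^-1 = sqrt(73 * 8.854e-12 * 1.381e-23 * 308 / (2 * 6.022e23 * (1.602e-19)^2 * 1222.8))
kappa^-1 = 0.27 nm

0.27


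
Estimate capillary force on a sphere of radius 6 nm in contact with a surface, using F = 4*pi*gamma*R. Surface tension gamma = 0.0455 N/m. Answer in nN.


Convert radius: R = 6 nm = 6e-09 m
F = 4 * pi * gamma * R
F = 4 * pi * 0.0455 * 6e-09
F = 3.43062e-09 N = 3.4306 nN

3.4306


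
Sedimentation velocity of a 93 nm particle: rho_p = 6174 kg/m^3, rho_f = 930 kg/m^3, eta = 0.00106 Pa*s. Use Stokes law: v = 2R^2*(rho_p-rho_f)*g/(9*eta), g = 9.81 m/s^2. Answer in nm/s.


Radius R = 93/2 nm = 4.65e-08 m
Density difference = 6174 - 930 = 5244 kg/m^3
v = 2 * R^2 * (rho_p - rho_f) * g / (9 * eta)
v = 2 * (4.65e-08)^2 * 5244 * 9.81 / (9 * 0.00106)
v = 2.33195e-08 m/s = 23.3195 nm/s

23.3195


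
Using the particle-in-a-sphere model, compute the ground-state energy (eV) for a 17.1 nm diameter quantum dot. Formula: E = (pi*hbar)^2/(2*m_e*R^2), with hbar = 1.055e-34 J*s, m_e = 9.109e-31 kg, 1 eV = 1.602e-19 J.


Radius R = 17.1/2 = 8.55 nm = 8.55e-09 m
E = (pi * 1.055e-34)^2 / (2 * 9.109e-31 * (8.55e-09)^2)
E(J) = 8.24844e-22
E = E(J) / 1.602e-19 = 0.0051 eV

0.0051


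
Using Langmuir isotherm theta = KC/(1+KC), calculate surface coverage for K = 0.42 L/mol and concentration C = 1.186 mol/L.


Langmuir isotherm: theta = K*C / (1 + K*C)
K*C = 0.42 * 1.186 = 0.49812
theta = 0.49812 / (1 + 0.49812) = 0.49812 / 1.49812
theta = 0.3325

0.3325


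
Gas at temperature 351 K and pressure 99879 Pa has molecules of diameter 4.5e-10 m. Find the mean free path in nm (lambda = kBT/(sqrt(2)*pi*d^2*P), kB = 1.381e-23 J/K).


Mean free path: lambda = kB*T / (sqrt(2) * pi * d^2 * P)
lambda = 1.381e-23 * 351 / (sqrt(2) * pi * (4.5e-10)^2 * 99879)
lambda = 5.39432e-08 m
lambda = 53.94 nm

53.94


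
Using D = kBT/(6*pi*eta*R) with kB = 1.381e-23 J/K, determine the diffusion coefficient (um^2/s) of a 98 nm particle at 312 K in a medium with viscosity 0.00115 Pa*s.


Radius R = 98/2 = 49 nm = 4.9e-08 m
D = kB*T / (6*pi*eta*R)
D = 1.381e-23 * 312 / (6 * pi * 0.00115 * 4.9e-08)
D = 4.05652e-12 m^2/s = 4.057 um^2/s

4.057


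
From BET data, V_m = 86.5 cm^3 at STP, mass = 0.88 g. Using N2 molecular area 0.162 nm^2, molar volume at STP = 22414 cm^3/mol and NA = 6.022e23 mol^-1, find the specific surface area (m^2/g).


Number of moles in monolayer = V_m / 22414 = 86.5 / 22414 = 0.0038592
Number of molecules = moles * NA = 0.0038592 * 6.022e23
SA = molecules * sigma / mass
SA = (86.5 / 22414) * 6.022e23 * 0.162e-18 / 0.88
SA = 427.8 m^2/g

427.8


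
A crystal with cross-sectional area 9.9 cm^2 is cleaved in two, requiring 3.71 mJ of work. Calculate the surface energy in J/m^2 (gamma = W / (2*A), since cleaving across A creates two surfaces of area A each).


Convert: A = 9.9 cm^2 = 0.00099 m^2, W = 3.71 mJ = 0.00371 J
Cleaving exposes two faces of area A, so total new surface = 2*A and gamma = W / (2*A)
gamma = 0.00371 / (2 * 0.00099)
gamma = 1.874 J/m^2

1.874


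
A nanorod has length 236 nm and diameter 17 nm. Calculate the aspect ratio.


Aspect ratio AR = length / diameter
AR = 236 / 17
AR = 13.88

13.88


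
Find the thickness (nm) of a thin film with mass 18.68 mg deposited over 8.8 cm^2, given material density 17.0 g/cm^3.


Convert: m = 18.68 mg = 1.8680e-05 kg, A = 8.8 cm^2 = 8.8000e-04 m^2, rho = 17.0 g/cm^3 = 17000 kg/m^3
t = m / (A * rho)
t = 1.8680e-05 / (8.8000e-04 * 17000)
t = 1.2487e-06 m = 1248.7 nm

1248.7


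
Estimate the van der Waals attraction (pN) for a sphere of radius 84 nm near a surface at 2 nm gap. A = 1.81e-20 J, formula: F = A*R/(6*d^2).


Convert to SI: R = 84 nm = 8.4e-08 m, d = 2 nm = 2e-09 m
F = A * R / (6 * d^2)
F = 1.81e-20 * 8.4e-08 / (6 * (2e-09)^2)
F = 6.335e-11 N = 63.35 pN

63.35


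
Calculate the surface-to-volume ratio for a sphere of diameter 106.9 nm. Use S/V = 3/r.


Radius r = 106.9/2 = 53.45 nm
S/V = 3 / r = 3 / 53.45
S/V = 0.0561 nm^-1

0.0561


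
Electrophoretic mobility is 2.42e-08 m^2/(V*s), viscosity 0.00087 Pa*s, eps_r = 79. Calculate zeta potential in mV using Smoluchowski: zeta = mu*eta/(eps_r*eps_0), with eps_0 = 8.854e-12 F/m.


Smoluchowski equation: zeta = mu * eta / (eps_r * eps_0)
zeta = 2.42e-08 * 0.00087 / (79 * 8.854e-12)
zeta = 0.0301 V = 30.1 mV

30.1


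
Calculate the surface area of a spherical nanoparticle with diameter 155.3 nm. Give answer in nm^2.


Radius r = 155.3/2 = 77.65 nm
Surface area SA = 4 * pi * r^2
SA = 4 * pi * (77.65)^2
SA = 75769.21 nm^2

75769.21


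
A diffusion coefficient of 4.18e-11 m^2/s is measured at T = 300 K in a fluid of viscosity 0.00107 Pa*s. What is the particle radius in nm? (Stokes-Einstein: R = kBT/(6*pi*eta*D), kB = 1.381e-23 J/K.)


Stokes-Einstein: R = kB*T / (6*pi*eta*D)
R = 1.381e-23 * 300 / (6 * pi * 0.00107 * 4.18e-11)
R = 4.91421e-09 m = 4.91 nm

4.91


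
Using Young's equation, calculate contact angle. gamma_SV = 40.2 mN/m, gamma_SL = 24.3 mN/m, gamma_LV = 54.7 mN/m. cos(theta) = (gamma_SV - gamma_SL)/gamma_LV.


cos(theta) = (gamma_SV - gamma_SL) / gamma_LV
cos(theta) = (40.2 - 24.3) / 54.7
cos(theta) = 0.290676
theta = arccos(0.290676) = 73.1 degrees

73.1


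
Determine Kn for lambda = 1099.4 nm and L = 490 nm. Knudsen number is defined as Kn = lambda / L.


Knudsen number Kn = lambda / L
Kn = 1099.4 / 490
Kn = 2.2437

2.2437


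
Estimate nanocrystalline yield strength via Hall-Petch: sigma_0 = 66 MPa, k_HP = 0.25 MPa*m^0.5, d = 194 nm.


d = 194 nm = 1.94e-07 m
sqrt(d) = 0.0004404543
Hall-Petch contribution = k / sqrt(d) = 0.25 / 0.0004404543 = 567.6 MPa
sigma = sigma_0 + k/sqrt(d) = 66 + 567.6 = 633.6 MPa

633.6


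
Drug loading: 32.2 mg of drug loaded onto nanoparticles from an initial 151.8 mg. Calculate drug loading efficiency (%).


Drug loading efficiency = (drug loaded / drug initial) * 100
DLE = 32.2 / 151.8 * 100
DLE = 0.2121 * 100
DLE = 21.21%

21.21


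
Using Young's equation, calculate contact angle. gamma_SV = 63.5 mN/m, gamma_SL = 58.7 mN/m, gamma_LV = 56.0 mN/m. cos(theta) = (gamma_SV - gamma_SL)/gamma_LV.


cos(theta) = (gamma_SV - gamma_SL) / gamma_LV
cos(theta) = (63.5 - 58.7) / 56.0
cos(theta) = 0.085714
theta = arccos(0.085714) = 85.08 degrees

85.08


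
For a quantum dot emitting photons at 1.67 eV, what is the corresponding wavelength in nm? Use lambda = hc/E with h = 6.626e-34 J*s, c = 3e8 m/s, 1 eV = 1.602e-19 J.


Convert energy: E = 1.67 eV = 1.67 * 1.602e-19 = 2.67534e-19 J
lambda = h*c / E = 6.626e-34 * 3e8 / 2.67534e-19
lambda = 7.43008e-07 m = 743.0 nm

743.0


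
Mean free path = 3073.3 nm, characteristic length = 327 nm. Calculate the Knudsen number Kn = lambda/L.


Knudsen number Kn = lambda / L
Kn = 3073.3 / 327
Kn = 9.3985

9.3985


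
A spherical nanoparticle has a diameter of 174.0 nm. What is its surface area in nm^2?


Radius r = 174.0/2 = 87 nm
Surface area SA = 4 * pi * r^2
SA = 4 * pi * (87)^2
SA = 95114.86 nm^2

95114.86


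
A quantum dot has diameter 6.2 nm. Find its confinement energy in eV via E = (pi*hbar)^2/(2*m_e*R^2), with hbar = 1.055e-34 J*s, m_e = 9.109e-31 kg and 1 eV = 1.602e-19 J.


Radius R = 6.2/2 = 3.1 nm = 3.1e-09 m
E = (pi * 1.055e-34)^2 / (2 * 9.109e-31 * (3.1e-09)^2)
E(J) = 6.27452e-21
E = E(J) / 1.602e-19 = 0.0392 eV

0.0392


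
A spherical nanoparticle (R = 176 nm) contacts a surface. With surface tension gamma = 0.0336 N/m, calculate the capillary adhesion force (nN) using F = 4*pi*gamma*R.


Convert radius: R = 176 nm = 1.76e-07 m
F = 4 * pi * gamma * R
F = 4 * pi * 0.0336 * 1.76e-07
F = 7.43125e-08 N = 74.3125 nN

74.3125


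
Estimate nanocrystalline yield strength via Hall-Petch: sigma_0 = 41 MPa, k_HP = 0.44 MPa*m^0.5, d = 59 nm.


d = 59 nm = 5.9e-08 m
sqrt(d) = 0.0002428992
Hall-Petch contribution = k / sqrt(d) = 0.44 / 0.0002428992 = 1811.5 MPa
sigma = sigma_0 + k/sqrt(d) = 41 + 1811.5 = 1852.5 MPa

1852.5


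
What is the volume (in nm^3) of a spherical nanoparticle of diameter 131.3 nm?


Radius r = 131.3/2 = 65.65 nm
Volume V = (4/3) * pi * r^3
V = (4/3) * pi * (65.65)^3
V = 1185203.16 nm^3

1185203.16


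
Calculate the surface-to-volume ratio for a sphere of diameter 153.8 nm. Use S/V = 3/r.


Radius r = 153.8/2 = 76.9 nm
S/V = 3 / r = 3 / 76.9
S/V = 0.039 nm^-1

0.039


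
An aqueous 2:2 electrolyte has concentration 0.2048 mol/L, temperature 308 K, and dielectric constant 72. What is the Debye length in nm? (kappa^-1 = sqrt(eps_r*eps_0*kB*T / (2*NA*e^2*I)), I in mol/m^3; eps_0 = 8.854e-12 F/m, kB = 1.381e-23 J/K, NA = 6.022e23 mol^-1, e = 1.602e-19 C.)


Ionic strength I = 0.2048 * 2^2 * 1000 = 819.2 mol/m^3
kappa^-1 = sqrt(72 * 8.854e-12 * 1.381e-23 * 308 / (2 * 6.022e23 * (1.602e-19)^2 * 819.2))
kappa^-1 = 0.327 nm

0.327


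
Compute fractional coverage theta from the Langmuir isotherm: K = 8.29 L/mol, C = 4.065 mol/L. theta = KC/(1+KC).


Langmuir isotherm: theta = K*C / (1 + K*C)
K*C = 8.29 * 4.065 = 33.69885
theta = 33.69885 / (1 + 33.69885) = 33.69885 / 34.69885
theta = 0.9712

0.9712


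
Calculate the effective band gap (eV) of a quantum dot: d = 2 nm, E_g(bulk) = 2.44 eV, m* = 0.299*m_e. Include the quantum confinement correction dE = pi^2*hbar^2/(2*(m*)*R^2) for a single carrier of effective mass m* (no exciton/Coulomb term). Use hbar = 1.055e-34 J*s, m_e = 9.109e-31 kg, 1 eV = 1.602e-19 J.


Radius R = 2/2 nm = 1e-09 m
Confinement energy dE = pi^2 * hbar^2 / (2 * m_eff * m_e * R^2)
dE = pi^2 * (1.055e-34)^2 / (2 * 0.299 * 9.109e-31 * (1e-09)^2) J, divided by 1.602e-19 J/eV
dE = 1.2588 eV
Total band gap = E_g(bulk) + dE = 2.44 + 1.2588 = 3.6988 eV

3.6988


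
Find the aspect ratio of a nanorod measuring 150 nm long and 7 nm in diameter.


Aspect ratio AR = length / diameter
AR = 150 / 7
AR = 21.43

21.43


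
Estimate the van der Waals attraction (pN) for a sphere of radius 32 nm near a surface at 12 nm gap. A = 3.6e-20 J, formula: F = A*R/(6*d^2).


Convert to SI: R = 32 nm = 3.2e-08 m, d = 12 nm = 1.2e-08 m
F = A * R / (6 * d^2)
F = 3.6e-20 * 3.2e-08 / (6 * (1.2e-08)^2)
F = 1.33333e-12 N = 1.333 pN

1.333


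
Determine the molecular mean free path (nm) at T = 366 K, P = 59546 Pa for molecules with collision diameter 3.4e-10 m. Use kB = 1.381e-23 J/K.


Mean free path: lambda = kB*T / (sqrt(2) * pi * d^2 * P)
lambda = 1.381e-23 * 366 / (sqrt(2) * pi * (3.4e-10)^2 * 59546)
lambda = 1.65272e-07 m
lambda = 165.27 nm

165.27


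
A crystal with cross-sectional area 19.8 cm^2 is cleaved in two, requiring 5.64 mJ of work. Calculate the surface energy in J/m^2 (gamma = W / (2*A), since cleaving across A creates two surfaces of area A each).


Convert: A = 19.8 cm^2 = 0.00198 m^2, W = 5.64 mJ = 0.00564 J
Cleaving exposes two faces of area A, so total new surface = 2*A and gamma = W / (2*A)
gamma = 0.00564 / (2 * 0.00198)
gamma = 1.424 J/m^2

1.424


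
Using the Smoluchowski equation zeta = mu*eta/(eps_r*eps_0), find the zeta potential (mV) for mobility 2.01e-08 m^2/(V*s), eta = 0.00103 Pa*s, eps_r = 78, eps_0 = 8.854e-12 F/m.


Smoluchowski equation: zeta = mu * eta / (eps_r * eps_0)
zeta = 2.01e-08 * 0.00103 / (78 * 8.854e-12)
zeta = 0.029978 V = 29.98 mV

29.98


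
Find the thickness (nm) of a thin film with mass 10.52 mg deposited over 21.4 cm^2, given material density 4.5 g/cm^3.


Convert: m = 10.52 mg = 1.0520e-05 kg, A = 21.4 cm^2 = 2.1400e-03 m^2, rho = 4.5 g/cm^3 = 4500 kg/m^3
t = m / (A * rho)
t = 1.0520e-05 / (2.1400e-03 * 4500)
t = 1.0924e-06 m = 1092.4 nm

1092.4


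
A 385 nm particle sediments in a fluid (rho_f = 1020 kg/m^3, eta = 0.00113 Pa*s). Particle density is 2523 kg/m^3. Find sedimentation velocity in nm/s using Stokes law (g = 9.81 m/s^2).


Radius R = 385/2 nm = 1.925e-07 m
Density difference = 2523 - 1020 = 1503 kg/m^3
v = 2 * R^2 * (rho_p - rho_f) * g / (9 * eta)
v = 2 * (1.925e-07)^2 * 1503 * 9.81 / (9 * 0.00113)
v = 1.07448e-07 m/s = 107.448 nm/s

107.448


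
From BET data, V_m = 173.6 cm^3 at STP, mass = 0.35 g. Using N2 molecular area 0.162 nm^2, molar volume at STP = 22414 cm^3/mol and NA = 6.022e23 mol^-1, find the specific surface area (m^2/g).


Number of moles in monolayer = V_m / 22414 = 173.6 / 22414 = 0.00774516
Number of molecules = moles * NA = 0.00774516 * 6.022e23
SA = molecules * sigma / mass
SA = (173.6 / 22414) * 6.022e23 * 0.162e-18 / 0.35
SA = 2158.8 m^2/g

2158.8


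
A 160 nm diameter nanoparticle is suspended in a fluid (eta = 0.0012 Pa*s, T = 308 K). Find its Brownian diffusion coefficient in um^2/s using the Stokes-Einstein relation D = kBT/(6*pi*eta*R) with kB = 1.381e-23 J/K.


Radius R = 160/2 = 80 nm = 8e-08 m
D = kB*T / (6*pi*eta*R)
D = 1.381e-23 * 308 / (6 * pi * 0.0012 * 8e-08)
D = 2.35056e-12 m^2/s = 2.351 um^2/s

2.351


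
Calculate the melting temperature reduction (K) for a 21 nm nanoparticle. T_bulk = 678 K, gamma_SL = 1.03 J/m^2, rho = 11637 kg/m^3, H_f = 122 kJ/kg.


Radius R = 21/2 = 10.5 nm = 1.05e-08 m
Convert H_f = 122 kJ/kg = 122000 J/kg
dT = 2 * gamma_SL * T_bulk / (rho * H_f * R)
dT = 2 * 1.03 * 678 / (11637 * 122000 * 1.05e-08)
dT = 93.7 K

93.7


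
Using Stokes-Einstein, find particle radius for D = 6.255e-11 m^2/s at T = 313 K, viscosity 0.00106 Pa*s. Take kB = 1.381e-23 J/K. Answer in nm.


Stokes-Einstein: R = kB*T / (6*pi*eta*D)
R = 1.381e-23 * 313 / (6 * pi * 0.00106 * 6.255e-11)
R = 3.45863e-09 m = 3.46 nm

3.46


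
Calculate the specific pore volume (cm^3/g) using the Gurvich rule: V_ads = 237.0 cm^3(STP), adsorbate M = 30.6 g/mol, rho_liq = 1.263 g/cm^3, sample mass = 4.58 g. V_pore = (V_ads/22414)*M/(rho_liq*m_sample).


Moles adsorbed n = V_ads / 22414 = 237.0 / 22414 = 1.057375e-02 mol
Liquid volume V_liq = n * M / rho_liq = 1.057375e-02 * 30.6 / 1.263 = 0.25618 cm^3
Specific pore volume V_pore = V_liq / m_sample = 0.25618 / 4.58
V_pore = 0.0559 cm^3/g

0.0559


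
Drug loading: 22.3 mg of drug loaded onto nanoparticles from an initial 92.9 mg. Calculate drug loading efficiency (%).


Drug loading efficiency = (drug loaded / drug initial) * 100
DLE = 22.3 / 92.9 * 100
DLE = 0.24 * 100
DLE = 24.0%

24.0


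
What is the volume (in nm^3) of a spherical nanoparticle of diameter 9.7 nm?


Radius r = 9.7/2 = 4.85 nm
Volume V = (4/3) * pi * r^3
V = (4/3) * pi * (4.85)^3
V = 477.87 nm^3

477.87


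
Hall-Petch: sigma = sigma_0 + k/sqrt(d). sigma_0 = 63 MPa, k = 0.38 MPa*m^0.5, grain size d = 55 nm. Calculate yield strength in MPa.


d = 55 nm = 5.5e-08 m
sqrt(d) = 0.0002345208
Hall-Petch contribution = k / sqrt(d) = 0.38 / 0.0002345208 = 1620.3 MPa
sigma = sigma_0 + k/sqrt(d) = 63 + 1620.3 = 1683.3 MPa

1683.3


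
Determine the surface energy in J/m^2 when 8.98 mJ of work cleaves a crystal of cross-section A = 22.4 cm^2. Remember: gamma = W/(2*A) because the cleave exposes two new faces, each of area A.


Convert: A = 22.4 cm^2 = 0.00224 m^2, W = 8.98 mJ = 0.00898 J
Cleaving exposes two faces of area A, so total new surface = 2*A and gamma = W / (2*A)
gamma = 0.00898 / (2 * 0.00224)
gamma = 2.004 J/m^2

2.004


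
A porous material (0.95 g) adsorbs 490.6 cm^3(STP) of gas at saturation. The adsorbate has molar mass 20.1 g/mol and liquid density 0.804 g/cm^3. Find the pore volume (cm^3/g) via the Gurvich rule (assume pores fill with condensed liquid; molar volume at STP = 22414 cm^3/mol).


Moles adsorbed n = V_ads / 22414 = 490.6 / 22414 = 2.188811e-02 mol
Liquid volume V_liq = n * M / rho_liq = 2.188811e-02 * 20.1 / 0.804 = 0.54720 cm^3
Specific pore volume V_pore = V_liq / m_sample = 0.54720 / 0.95
V_pore = 0.576 cm^3/g

0.576


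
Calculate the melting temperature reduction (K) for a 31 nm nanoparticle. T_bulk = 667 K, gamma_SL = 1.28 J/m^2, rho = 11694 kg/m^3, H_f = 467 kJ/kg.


Radius R = 31/2 = 15.5 nm = 1.55e-08 m
Convert H_f = 467 kJ/kg = 467000 J/kg
dT = 2 * gamma_SL * T_bulk / (rho * H_f * R)
dT = 2 * 1.28 * 667 / (11694 * 467000 * 1.55e-08)
dT = 20.2 K

20.2


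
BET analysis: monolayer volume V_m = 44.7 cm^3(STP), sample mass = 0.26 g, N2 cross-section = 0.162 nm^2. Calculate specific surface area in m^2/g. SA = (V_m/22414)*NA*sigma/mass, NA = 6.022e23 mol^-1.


Number of moles in monolayer = V_m / 22414 = 44.7 / 22414 = 0.00199429
Number of molecules = moles * NA = 0.00199429 * 6.022e23
SA = molecules * sigma / mass
SA = (44.7 / 22414) * 6.022e23 * 0.162e-18 / 0.26
SA = 748.3 m^2/g

748.3


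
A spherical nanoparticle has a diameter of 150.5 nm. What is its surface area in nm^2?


Radius r = 150.5/2 = 75.25 nm
Surface area SA = 4 * pi * r^2
SA = 4 * pi * (75.25)^2
SA = 71157.86 nm^2

71157.86


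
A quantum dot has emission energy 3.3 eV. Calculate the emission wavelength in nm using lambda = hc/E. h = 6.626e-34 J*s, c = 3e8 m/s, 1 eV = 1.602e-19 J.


Convert energy: E = 3.3 eV = 3.3 * 1.602e-19 = 5.2866e-19 J
lambda = h*c / E = 6.626e-34 * 3e8 / 5.2866e-19
lambda = 3.76007e-07 m = 376.0 nm

376.0


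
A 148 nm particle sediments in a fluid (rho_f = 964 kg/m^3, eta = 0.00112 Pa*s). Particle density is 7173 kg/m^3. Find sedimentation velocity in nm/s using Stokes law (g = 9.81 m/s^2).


Radius R = 148/2 nm = 7.4e-08 m
Density difference = 7173 - 964 = 6209 kg/m^3
v = 2 * R^2 * (rho_p - rho_f) * g / (9 * eta)
v = 2 * (7.4e-08)^2 * 6209 * 9.81 / (9 * 0.00112)
v = 6.61795e-08 m/s = 66.1795 nm/s

66.1795


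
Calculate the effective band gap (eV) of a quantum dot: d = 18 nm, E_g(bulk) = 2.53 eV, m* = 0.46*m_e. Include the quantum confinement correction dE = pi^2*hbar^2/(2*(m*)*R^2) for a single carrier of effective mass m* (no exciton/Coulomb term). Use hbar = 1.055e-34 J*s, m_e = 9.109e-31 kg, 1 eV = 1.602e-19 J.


Radius R = 18/2 nm = 9e-09 m
Confinement energy dE = pi^2 * hbar^2 / (2 * m_eff * m_e * R^2)
dE = pi^2 * (1.055e-34)^2 / (2 * 0.46 * 9.109e-31 * (9e-09)^2) J, divided by 1.602e-19 J/eV
dE = 0.0101 eV
Total band gap = E_g(bulk) + dE = 2.53 + 0.0101 = 2.5401 eV

2.5401


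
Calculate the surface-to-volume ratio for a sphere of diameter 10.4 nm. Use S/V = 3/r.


Radius r = 10.4/2 = 5.2 nm
S/V = 3 / r = 3 / 5.2
S/V = 0.5769 nm^-1

0.5769


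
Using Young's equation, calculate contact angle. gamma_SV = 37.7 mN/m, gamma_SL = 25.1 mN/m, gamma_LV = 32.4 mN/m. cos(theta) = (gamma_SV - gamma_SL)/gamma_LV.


cos(theta) = (gamma_SV - gamma_SL) / gamma_LV
cos(theta) = (37.7 - 25.1) / 32.4
cos(theta) = 0.388889
theta = arccos(0.388889) = 67.11 degrees

67.11


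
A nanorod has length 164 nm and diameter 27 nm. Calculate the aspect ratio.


Aspect ratio AR = length / diameter
AR = 164 / 27
AR = 6.07

6.07


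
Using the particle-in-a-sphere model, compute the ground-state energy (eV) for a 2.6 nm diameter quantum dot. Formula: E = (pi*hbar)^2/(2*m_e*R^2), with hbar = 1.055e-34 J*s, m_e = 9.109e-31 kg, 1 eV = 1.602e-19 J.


Radius R = 2.6/2 = 1.3 nm = 1.3e-09 m
E = (pi * 1.055e-34)^2 / (2 * 9.109e-31 * (1.3e-09)^2)
E(J) = 3.56794e-20
E = E(J) / 1.602e-19 = 0.2227 eV

0.2227


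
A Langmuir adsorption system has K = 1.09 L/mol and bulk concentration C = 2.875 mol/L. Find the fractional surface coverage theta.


Langmuir isotherm: theta = K*C / (1 + K*C)
K*C = 1.09 * 2.875 = 3.13375
theta = 3.13375 / (1 + 3.13375) = 3.13375 / 4.13375
theta = 0.7581

0.7581


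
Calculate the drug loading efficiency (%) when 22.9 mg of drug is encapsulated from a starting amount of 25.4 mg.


Drug loading efficiency = (drug loaded / drug initial) * 100
DLE = 22.9 / 25.4 * 100
DLE = 0.9016 * 100
DLE = 90.16%

90.16


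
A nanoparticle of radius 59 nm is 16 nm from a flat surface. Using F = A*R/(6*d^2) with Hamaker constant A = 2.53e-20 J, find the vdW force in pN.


Convert to SI: R = 59 nm = 5.9e-08 m, d = 16 nm = 1.6e-08 m
F = A * R / (6 * d^2)
F = 2.53e-20 * 5.9e-08 / (6 * (1.6e-08)^2)
F = 9.7181e-13 N = 0.972 pN

0.972


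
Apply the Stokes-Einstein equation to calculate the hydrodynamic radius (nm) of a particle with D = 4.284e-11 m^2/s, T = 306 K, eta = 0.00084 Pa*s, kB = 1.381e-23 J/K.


Stokes-Einstein: R = kB*T / (6*pi*eta*D)
R = 1.381e-23 * 306 / (6 * pi * 0.00084 * 4.284e-11)
R = 6.22996e-09 m = 6.23 nm

6.23


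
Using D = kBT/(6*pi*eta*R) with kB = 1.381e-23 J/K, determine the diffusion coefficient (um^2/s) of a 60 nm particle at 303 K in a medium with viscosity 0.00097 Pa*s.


Radius R = 60/2 = 30 nm = 3e-08 m
D = kB*T / (6*pi*eta*R)
D = 1.381e-23 * 303 / (6 * pi * 0.00097 * 3e-08)
D = 7.62855e-12 m^2/s = 7.629 um^2/s

7.629


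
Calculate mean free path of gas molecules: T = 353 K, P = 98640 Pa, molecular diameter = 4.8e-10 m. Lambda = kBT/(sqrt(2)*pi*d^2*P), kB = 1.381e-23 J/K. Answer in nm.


Mean free path: lambda = kB*T / (sqrt(2) * pi * d^2 * P)
lambda = 1.381e-23 * 353 / (sqrt(2) * pi * (4.8e-10)^2 * 98640)
lambda = 4.82801e-08 m
lambda = 48.28 nm

48.28


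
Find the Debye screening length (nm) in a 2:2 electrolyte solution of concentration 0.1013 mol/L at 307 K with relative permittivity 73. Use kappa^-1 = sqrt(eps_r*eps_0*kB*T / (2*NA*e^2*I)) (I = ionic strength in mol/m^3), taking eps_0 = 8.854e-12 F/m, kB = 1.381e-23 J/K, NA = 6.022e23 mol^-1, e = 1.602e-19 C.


Ionic strength I = 0.1013 * 2^2 * 1000 = 405.2 mol/m^3
kappa^-1 = sqrt(73 * 8.854e-12 * 1.381e-23 * 307 / (2 * 6.022e23 * (1.602e-19)^2 * 405.2))
kappa^-1 = 0.468 nm

0.468
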